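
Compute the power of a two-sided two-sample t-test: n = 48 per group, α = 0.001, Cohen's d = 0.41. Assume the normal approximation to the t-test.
Power ≈ 0.10

Power calculation (two-sample t-test, normal approximation):
z_β = d · √(n/2) - z_{α/2}
z_β = 0.41 · √(48/2) - 3.291
z_β = 0.41 · 4.899 - 3.291
z_β = -1.282

Power = Φ(z_β) = Φ(-1.282) ≈ 0.100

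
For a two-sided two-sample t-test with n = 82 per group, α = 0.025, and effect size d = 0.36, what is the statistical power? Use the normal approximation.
Power ≈ 0.53

Power calculation (two-sample t-test, normal approximation):
z_β = d · √(n/2) - z_{α/2}
z_β = 0.36 · √(82/2) - 2.241
z_β = 0.36 · 6.403 - 2.241
z_β = 0.064

Power = Φ(z_β) = Φ(0.064) ≈ 0.525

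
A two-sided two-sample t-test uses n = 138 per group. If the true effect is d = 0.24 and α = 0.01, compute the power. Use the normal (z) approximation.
Power ≈ 0.28

Power calculation (two-sample t-test, normal approximation):
z_β = d · √(n/2) - z_{α/2}
z_β = 0.24 · √(138/2) - 2.576
z_β = 0.24 · 8.307 - 2.576
z_β = -0.582

Power = Φ(z_β) = Φ(-0.582) ≈ 0.280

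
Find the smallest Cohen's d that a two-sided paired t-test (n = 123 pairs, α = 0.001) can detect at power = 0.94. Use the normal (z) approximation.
d ≈ 0.44

Minimum detectable effect (paired t-test, normal approximation):
d = (z_{α/2} + z_β) / √n
d = (3.291 + 1.555) / √123
d = 4.845 / 11.091
d ≈ 0.44

By Cohen's convention (0.2 small / 0.5 medium / 0.8 large): small effect.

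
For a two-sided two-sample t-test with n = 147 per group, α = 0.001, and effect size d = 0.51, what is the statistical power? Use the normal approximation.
Power ≈ 0.86

Power calculation (two-sample t-test, normal approximation):
z_β = d · √(n/2) - z_{α/2}
z_β = 0.51 · √(147/2) - 3.291
z_β = 0.51 · 8.573 - 3.291
z_β = 1.082

Power = Φ(z_β) = Φ(1.082) ≈ 0.860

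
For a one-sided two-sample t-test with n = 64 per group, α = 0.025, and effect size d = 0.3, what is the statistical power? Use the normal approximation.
Power ≈ 0.40

Power calculation (two-sample t-test, normal approximation):
z_β = d · √(n/2) - z_α
z_β = 0.3 · √(64/2) - 1.960
z_β = 0.3 · 5.657 - 1.960
z_β = -0.263

Power = Φ(z_β) = Φ(-0.263) ≈ 0.396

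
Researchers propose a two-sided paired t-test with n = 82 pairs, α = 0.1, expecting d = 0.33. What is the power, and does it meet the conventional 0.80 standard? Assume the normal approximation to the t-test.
Power ≈ 0.91; the study is adequately powered (power ≥ 0.80)

Power calculation (paired t-test, normal approximation):
z_β = d · √n - z_{α/2}
z_β = 0.33 · √82 - 1.645
z_β = 0.33 · 9.055 - 1.645
z_β = 1.343

Power = Φ(z_β) = Φ(1.343) ≈ 0.910

Effect size d = 0.33 is small by Cohen's convention (0.2/0.5/0.8).

Threshold: power ≥ 0.80 is conventionally adequate.
Power ≈ 0.91 → the study is adequately powered (power ≥ 0.80).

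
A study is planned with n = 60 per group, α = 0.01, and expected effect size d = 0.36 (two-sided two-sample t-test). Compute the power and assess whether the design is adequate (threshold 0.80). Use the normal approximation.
Power ≈ 0.27; the study is underpowered (power < 0.80)

Power calculation (two-sample t-test, normal approximation):
z_β = d · √(n/2) - z_{α/2}
z_β = 0.36 · √(60/2) - 2.576
z_β = 0.36 · 5.477 - 2.576
z_β = -0.604

Power = Φ(z_β) = Φ(-0.604) ≈ 0.273

Effect size d = 0.36 is small by Cohen's convention (0.2/0.5/0.8).

Threshold: power ≥ 0.80 is conventionally adequate.
Power ≈ 0.27 → the study is underpowered (power < 0.80).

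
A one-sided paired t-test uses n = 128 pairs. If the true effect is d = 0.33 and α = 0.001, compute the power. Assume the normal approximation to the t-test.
Power ≈ 0.74

Power calculation (paired t-test, normal approximation):
z_β = d · √n - z_α
z_β = 0.33 · √128 - 3.090
z_β = 0.33 · 11.314 - 3.090
z_β = 0.643

Power = Φ(z_β) = Φ(0.643) ≈ 0.740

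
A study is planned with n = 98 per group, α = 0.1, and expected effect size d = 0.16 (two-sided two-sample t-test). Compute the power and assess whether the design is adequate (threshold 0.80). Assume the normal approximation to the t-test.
Power ≈ 0.30; the study is underpowered (power < 0.80)

Power calculation (two-sample t-test, normal approximation):
z_β = d · √(n/2) - z_{α/2}
z_β = 0.16 · √(98/2) - 1.645
z_β = 0.16 · 7.000 - 1.645
z_β = -0.525

Power = Φ(z_β) = Φ(-0.525) ≈ 0.300

Effect size d = 0.16 is very small by Cohen's convention (0.2/0.5/0.8).

Threshold: power ≥ 0.80 is conventionally adequate.
Power ≈ 0.30 → the study is underpowered (power < 0.80).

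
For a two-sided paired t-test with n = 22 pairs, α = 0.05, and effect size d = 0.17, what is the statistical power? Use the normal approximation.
Power ≈ 0.12

Power calculation (paired t-test, normal approximation):
z_β = d · √n - z_{α/2}
z_β = 0.17 · √22 - 1.960
z_β = 0.17 · 4.690 - 1.960
z_β = -1.163

Power = Φ(z_β) = Φ(-1.163) ≈ 0.122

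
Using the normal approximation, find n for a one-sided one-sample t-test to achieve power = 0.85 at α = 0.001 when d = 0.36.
n = 132

Sample size formula (one-sample t-test, normal approximation):
n = ((z_α + z_β) / d)²

z_α = 3.090 (for α = 0.001, one-sided)
z_β = 1.036 (for power = 0.85)
d = 0.36

n = ((3.090 + 1.036) / 0.36)²
n = (11.461)²
n ≈ 131.35
Round up to the next whole number: n = 132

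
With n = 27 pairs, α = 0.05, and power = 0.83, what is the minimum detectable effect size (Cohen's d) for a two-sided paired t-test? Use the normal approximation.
d ≈ 0.56

Minimum detectable effect (paired t-test, normal approximation):
d = (z_{α/2} + z_β) / √n
d = (1.960 + 0.954) / √27
d = 2.914 / 5.196
d ≈ 0.56

By Cohen's convention (0.2 small / 0.5 medium / 0.8 large): medium effect.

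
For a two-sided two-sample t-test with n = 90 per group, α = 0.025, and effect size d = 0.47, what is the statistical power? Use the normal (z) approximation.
Power ≈ 0.82

Power calculation (two-sample t-test, normal approximation):
z_β = d · √(n/2) - z_{α/2}
z_β = 0.47 · √(90/2) - 2.241
z_β = 0.47 · 6.708 - 2.241
z_β = 0.911

Power = Φ(z_β) = Φ(0.911) ≈ 0.819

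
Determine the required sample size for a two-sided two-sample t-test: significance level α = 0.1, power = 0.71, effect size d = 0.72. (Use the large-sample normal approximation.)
n = 19 per group

Sample size formula (two-sample t-test, normal approximation):
n = 2 · ((z_{α/2} + z_β) / d)²

z_{α/2} = 1.645 (for α = 0.1, two-sided)
z_β = 0.553 (for power = 0.71)
d = 0.72

n = 2 · ((1.645 + 0.553) / 0.72)²
n = 2 · (3.053)²
n ≈ 18.64
Round up to the next whole number: n = 19 per group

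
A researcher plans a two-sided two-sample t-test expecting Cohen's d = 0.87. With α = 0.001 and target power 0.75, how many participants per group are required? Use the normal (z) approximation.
n = 42 per group

Sample size formula (two-sample t-test, normal approximation):
n = 2 · ((z_{α/2} + z_β) / d)²

z_{α/2} = 3.291 (for α = 0.001, two-sided)
z_β = 0.674 (for power = 0.75)
d = 0.87

n = 2 · ((3.291 + 0.674) / 0.87)²
n = 2 · (4.557)²
n ≈ 41.53
Round up to the next whole number: n = 42 per group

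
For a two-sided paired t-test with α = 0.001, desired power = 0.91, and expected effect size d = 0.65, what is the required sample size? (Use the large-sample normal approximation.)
n = 51 pairs

Sample size formula (paired t-test, normal approximation):
n = ((z_{α/2} + z_β) / d)²

z_{α/2} = 3.291 (for α = 0.001, two-sided)
z_β = 1.341 (for power = 0.91)
d = 0.65

n = ((3.291 + 1.341) / 0.65)²
n = (7.126)²
n ≈ 50.78
Round up to the next whole number: n = 51 pairs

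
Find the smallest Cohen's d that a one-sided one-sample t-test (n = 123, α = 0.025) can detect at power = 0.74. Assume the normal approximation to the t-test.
d ≈ 0.23

Minimum detectable effect (one-sample t-test, normal approximation):
d = (z_α + z_β) / √n
d = (1.960 + 0.643) / √123
d = 2.603 / 11.091
d ≈ 0.23

By Cohen's convention (0.2 small / 0.5 medium / 0.8 large): small effect.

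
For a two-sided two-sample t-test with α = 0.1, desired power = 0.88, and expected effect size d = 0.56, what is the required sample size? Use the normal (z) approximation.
n = 51 per group

Sample size formula (two-sample t-test, normal approximation):
n = 2 · ((z_{α/2} + z_β) / d)²

z_{α/2} = 1.645 (for α = 0.1, two-sided)
z_β = 1.175 (for power = 0.88)
d = 0.56

n = 2 · ((1.645 + 1.175) / 0.56)²
n = 2 · (5.036)²
n ≈ 50.72
Round up to the next whole number: n = 51 per group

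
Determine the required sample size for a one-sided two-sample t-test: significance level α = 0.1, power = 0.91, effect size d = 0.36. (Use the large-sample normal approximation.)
n = 107 per group

Sample size formula (two-sample t-test, normal approximation):
n = 2 · ((z_α + z_β) / d)²

z_α = 1.282 (for α = 0.1, one-sided)
z_β = 1.341 (for power = 0.91)
d = 0.36

n = 2 · ((1.282 + 1.341) / 0.36)²
n = 2 · (7.286)²
n ≈ 106.17
Round up to the next whole number: n = 107 per group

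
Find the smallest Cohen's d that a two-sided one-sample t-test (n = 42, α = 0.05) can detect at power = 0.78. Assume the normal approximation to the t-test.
d ≈ 0.42

Minimum detectable effect (one-sample t-test, normal approximation):
d = (z_{α/2} + z_β) / √n
d = (1.960 + 0.772) / √42
d = 2.732 / 6.481
d ≈ 0.42

By Cohen's convention (0.2 small / 0.5 medium / 0.8 large): small effect.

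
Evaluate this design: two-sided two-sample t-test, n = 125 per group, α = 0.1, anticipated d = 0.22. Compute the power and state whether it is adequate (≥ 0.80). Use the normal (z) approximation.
Power ≈ 0.54; the study is underpowered (power < 0.80)

Power calculation (two-sample t-test, normal approximation):
z_β = d · √(n/2) - z_{α/2}
z_β = 0.22 · √(125/2) - 1.645
z_β = 0.22 · 7.906 - 1.645
z_β = 0.094

Power = Φ(z_β) = Φ(0.094) ≈ 0.538

Effect size d = 0.22 is small by Cohen's convention (0.2/0.5/0.8).

Threshold: power ≥ 0.80 is conventionally adequate.
Power ≈ 0.54 → the study is underpowered (power < 0.80).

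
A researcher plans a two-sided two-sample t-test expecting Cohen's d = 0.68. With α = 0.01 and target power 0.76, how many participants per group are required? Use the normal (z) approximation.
n = 47 per group

Sample size formula (two-sample t-test, normal approximation):
n = 2 · ((z_{α/2} + z_β) / d)²

z_{α/2} = 2.576 (for α = 0.01, two-sided)
z_β = 0.706 (for power = 0.76)
d = 0.68

n = 2 · ((2.576 + 0.706) / 0.68)²
n = 2 · (4.826)²
n ≈ 46.58
Round up to the next whole number: n = 47 per group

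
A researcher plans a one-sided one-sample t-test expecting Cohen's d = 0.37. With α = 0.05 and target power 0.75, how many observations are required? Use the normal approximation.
n = 40

Sample size formula (one-sample t-test, normal approximation):
n = ((z_α + z_β) / d)²

z_α = 1.645 (for α = 0.05, one-sided)
z_β = 0.674 (for power = 0.75)
d = 0.37

n = ((1.645 + 0.674) / 0.37)²
n = (6.268)²
n ≈ 39.29
Round up to the next whole number: n = 40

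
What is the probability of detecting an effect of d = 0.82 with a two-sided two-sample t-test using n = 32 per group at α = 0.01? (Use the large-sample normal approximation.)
Power ≈ 0.76

Power calculation (two-sample t-test, normal approximation):
z_β = d · √(n/2) - z_{α/2}
z_β = 0.82 · √(32/2) - 2.576
z_β = 0.82 · 4.000 - 2.576
z_β = 0.704

Power = Φ(z_β) = Φ(0.704) ≈ 0.759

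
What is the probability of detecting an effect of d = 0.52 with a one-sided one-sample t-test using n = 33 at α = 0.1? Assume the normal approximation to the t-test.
Power ≈ 0.96

Power calculation (one-sample t-test, normal approximation):
z_β = d · √n - z_α
z_β = 0.52 · √33 - 1.282
z_β = 0.52 · 5.745 - 1.282
z_β = 1.706

Power = Φ(z_β) = Φ(1.706) ≈ 0.956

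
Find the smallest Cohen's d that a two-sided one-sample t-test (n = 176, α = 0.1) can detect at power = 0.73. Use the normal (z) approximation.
d ≈ 0.17

Minimum detectable effect (one-sample t-test, normal approximation):
d = (z_{α/2} + z_β) / √n
d = (1.645 + 0.613) / √176
d = 2.258 / 13.266
d ≈ 0.17

By Cohen's convention (0.2 small / 0.5 medium / 0.8 large): very small effect.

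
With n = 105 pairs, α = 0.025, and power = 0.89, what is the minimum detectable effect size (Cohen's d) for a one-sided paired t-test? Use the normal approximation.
d ≈ 0.31

Minimum detectable effect (paired t-test, normal approximation):
d = (z_α + z_β) / √n
d = (1.960 + 1.227) / √105
d = 3.186 / 10.247
d ≈ 0.31

By Cohen's convention (0.2 small / 0.5 medium / 0.8 large): small effect.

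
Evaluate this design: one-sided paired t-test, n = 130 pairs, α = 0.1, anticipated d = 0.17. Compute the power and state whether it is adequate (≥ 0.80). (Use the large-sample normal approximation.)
Power ≈ 0.74; the study is underpowered (power < 0.80)

Power calculation (paired t-test, normal approximation):
z_β = d · √n - z_α
z_β = 0.17 · √130 - 1.282
z_β = 0.17 · 11.402 - 1.282
z_β = 0.657

Power = Φ(z_β) = Φ(0.657) ≈ 0.744

Effect size d = 0.17 is very small by Cohen's convention (0.2/0.5/0.8).

Threshold: power ≥ 0.80 is conventionally adequate.
Power ≈ 0.74 → the study is underpowered (power < 0.80).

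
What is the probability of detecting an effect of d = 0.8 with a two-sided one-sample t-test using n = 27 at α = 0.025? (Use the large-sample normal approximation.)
Power ≈ 0.97

Power calculation (one-sample t-test, normal approximation):
z_β = d · √n - z_{α/2}
z_β = 0.8 · √27 - 2.241
z_β = 0.8 · 5.196 - 2.241
z_β = 1.916

Power = Φ(z_β) = Φ(1.916) ≈ 0.972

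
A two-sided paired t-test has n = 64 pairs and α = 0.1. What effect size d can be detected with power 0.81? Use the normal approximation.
d ≈ 0.32

Minimum detectable effect (paired t-test, normal approximation):
d = (z_{α/2} + z_β) / √n
d = (1.645 + 0.878) / √64
d = 2.523 / 8.000
d ≈ 0.32

By Cohen's convention (0.2 small / 0.5 medium / 0.8 large): small effect.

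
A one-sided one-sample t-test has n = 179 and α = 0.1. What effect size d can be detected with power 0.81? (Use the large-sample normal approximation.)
d ≈ 0.16

Minimum detectable effect (one-sample t-test, normal approximation):
d = (z_α + z_β) / √n
d = (1.282 + 0.878) / √179
d = 2.159 / 13.379
d ≈ 0.16

By Cohen's convention (0.2 small / 0.5 medium / 0.8 large): very small effect.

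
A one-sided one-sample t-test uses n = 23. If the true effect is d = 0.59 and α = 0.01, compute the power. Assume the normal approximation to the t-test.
Power ≈ 0.69

Power calculation (one-sample t-test, normal approximation):
z_β = d · √n - z_α
z_β = 0.59 · √23 - 2.326
z_β = 0.59 · 4.796 - 2.326
z_β = 0.503

Power = Φ(z_β) = Φ(0.503) ≈ 0.693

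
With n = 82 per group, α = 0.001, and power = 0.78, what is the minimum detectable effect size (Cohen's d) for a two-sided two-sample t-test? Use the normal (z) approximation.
d ≈ 0.63

Minimum detectable effect (two-sample t-test, normal approximation):
d = (z_{α/2} + z_β) / √(n/2)
d = (3.291 + 0.772) / √(82/2)
d = 4.063 / 6.403
d ≈ 0.63

By Cohen's convention (0.2 small / 0.5 medium / 0.8 large): medium effect.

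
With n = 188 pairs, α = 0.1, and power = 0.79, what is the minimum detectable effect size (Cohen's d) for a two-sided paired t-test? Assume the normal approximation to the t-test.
d ≈ 0.18

Minimum detectable effect (paired t-test, normal approximation):
d = (z_{α/2} + z_β) / √n
d = (1.645 + 0.806) / √188
d = 2.451 / 13.711
d ≈ 0.18

By Cohen's convention (0.2 small / 0.5 medium / 0.8 large): very small effect.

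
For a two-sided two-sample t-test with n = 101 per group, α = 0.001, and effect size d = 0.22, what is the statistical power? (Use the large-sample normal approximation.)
Power ≈ 0.04

Power calculation (two-sample t-test, normal approximation):
z_β = d · √(n/2) - z_{α/2}
z_β = 0.22 · √(101/2) - 3.291
z_β = 0.22 · 7.106 - 3.291
z_β = -1.727

Power = Φ(z_β) = Φ(-1.727) ≈ 0.042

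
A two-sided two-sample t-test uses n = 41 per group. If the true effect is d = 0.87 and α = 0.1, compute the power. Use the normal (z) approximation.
Power ≈ 0.99

Power calculation (two-sample t-test, normal approximation):
z_β = d · √(n/2) - z_{α/2}
z_β = 0.87 · √(41/2) - 1.645
z_β = 0.87 · 4.528 - 1.645
z_β = 2.294

Power = Φ(z_β) = Φ(2.294) ≈ 0.989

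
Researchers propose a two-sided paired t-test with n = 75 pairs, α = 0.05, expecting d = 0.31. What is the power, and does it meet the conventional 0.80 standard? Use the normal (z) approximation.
Power ≈ 0.77; the study is underpowered (power < 0.80)

Power calculation (paired t-test, normal approximation):
z_β = d · √n - z_{α/2}
z_β = 0.31 · √75 - 1.960
z_β = 0.31 · 8.660 - 1.960
z_β = 0.725

Power = Φ(z_β) = Φ(0.725) ≈ 0.766

Effect size d = 0.31 is small by Cohen's convention (0.2/0.5/0.8).

Threshold: power ≥ 0.80 is conventionally adequate.
Power ≈ 0.77 → the study is underpowered (power < 0.80).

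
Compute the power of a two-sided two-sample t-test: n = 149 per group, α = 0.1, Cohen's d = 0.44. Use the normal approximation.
Power ≈ 0.98

Power calculation (two-sample t-test, normal approximation):
z_β = d · √(n/2) - z_{α/2}
z_β = 0.44 · √(149/2) - 1.645
z_β = 0.44 · 8.631 - 1.645
z_β = 2.153

Power = Φ(z_β) = Φ(2.153) ≈ 0.984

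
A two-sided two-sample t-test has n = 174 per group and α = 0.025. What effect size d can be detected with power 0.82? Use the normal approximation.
d ≈ 0.34

Minimum detectable effect (two-sample t-test, normal approximation):
d = (z_{α/2} + z_β) / √(n/2)
d = (2.241 + 0.915) / √(174/2)
d = 3.157 / 9.327
d ≈ 0.34

By Cohen's convention (0.2 small / 0.5 medium / 0.8 large): small effect.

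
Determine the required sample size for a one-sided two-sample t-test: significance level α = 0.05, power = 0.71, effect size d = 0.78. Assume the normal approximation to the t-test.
n = 16 per group

Sample size formula (two-sample t-test, normal approximation):
n = 2 · ((z_α + z_β) / d)²

z_α = 1.645 (for α = 0.05, one-sided)
z_β = 0.553 (for power = 0.71)
d = 0.78

n = 2 · ((1.645 + 0.553) / 0.78)²
n = 2 · (2.818)²
n ≈ 15.88
Round up to the next whole number: n = 16 per group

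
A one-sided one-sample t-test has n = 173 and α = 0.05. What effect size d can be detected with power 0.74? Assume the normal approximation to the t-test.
d ≈ 0.17

Minimum detectable effect (one-sample t-test, normal approximation):
d = (z_α + z_β) / √n
d = (1.645 + 0.643) / √173
d = 2.288 / 13.153
d ≈ 0.17

By Cohen's convention (0.2 small / 0.5 medium / 0.8 large): very small effect.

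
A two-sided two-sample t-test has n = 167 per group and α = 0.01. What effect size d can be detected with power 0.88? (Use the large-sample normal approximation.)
d ≈ 0.41

Minimum detectable effect (two-sample t-test, normal approximation):
d = (z_{α/2} + z_β) / √(n/2)
d = (2.576 + 1.175) / √(167/2)
d = 3.751 / 9.138
d ≈ 0.41

By Cohen's convention (0.2 small / 0.5 medium / 0.8 large): small effect.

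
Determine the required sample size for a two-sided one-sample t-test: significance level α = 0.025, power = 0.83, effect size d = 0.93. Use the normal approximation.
n = 12

Sample size formula (one-sample t-test, normal approximation):
n = ((z_{α/2} + z_β) / d)²

z_{α/2} = 2.241 (for α = 0.025, two-sided)
z_β = 0.954 (for power = 0.83)
d = 0.93

n = ((2.241 + 0.954) / 0.93)²
n = (3.435)²
n ≈ 11.80
Round up to the next whole number: n = 12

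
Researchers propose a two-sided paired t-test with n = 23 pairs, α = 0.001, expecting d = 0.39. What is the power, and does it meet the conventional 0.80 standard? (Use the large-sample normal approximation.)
Power ≈ 0.08; the study is underpowered (power < 0.80)

Power calculation (paired t-test, normal approximation):
z_β = d · √n - z_{α/2}
z_β = 0.39 · √23 - 3.291
z_β = 0.39 · 4.796 - 3.291
z_β = -1.420

Power = Φ(z_β) = Φ(-1.420) ≈ 0.078

Effect size d = 0.39 is small by Cohen's convention (0.2/0.5/0.8).

Threshold: power ≥ 0.80 is conventionally adequate.
Power ≈ 0.08 → the study is underpowered (power < 0.80).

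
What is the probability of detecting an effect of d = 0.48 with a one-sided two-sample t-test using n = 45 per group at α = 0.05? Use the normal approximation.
Power ≈ 0.74

Power calculation (two-sample t-test, normal approximation):
z_β = d · √(n/2) - z_α
z_β = 0.48 · √(45/2) - 1.645
z_β = 0.48 · 4.743 - 1.645
z_β = 0.632

Power = Φ(z_β) = Φ(0.632) ≈ 0.736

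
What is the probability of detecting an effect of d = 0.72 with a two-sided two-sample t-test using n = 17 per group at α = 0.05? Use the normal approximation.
Power ≈ 0.56

Power calculation (two-sample t-test, normal approximation):
z_β = d · √(n/2) - z_{α/2}
z_β = 0.72 · √(17/2) - 1.960
z_β = 0.72 · 2.915 - 1.960
z_β = 0.139

Power = Φ(z_β) = Φ(0.139) ≈ 0.555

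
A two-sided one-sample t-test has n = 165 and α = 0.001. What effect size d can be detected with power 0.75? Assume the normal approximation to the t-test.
d ≈ 0.31

Minimum detectable effect (one-sample t-test, normal approximation):
d = (z_{α/2} + z_β) / √n
d = (3.291 + 0.674) / √165
d = 3.965 / 12.845
d ≈ 0.31

By Cohen's convention (0.2 small / 0.5 medium / 0.8 large): small effect.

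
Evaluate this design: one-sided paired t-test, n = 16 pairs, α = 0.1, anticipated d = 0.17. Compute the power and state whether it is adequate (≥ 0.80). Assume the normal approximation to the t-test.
Power ≈ 0.27; the study is underpowered (power < 0.80)

Power calculation (paired t-test, normal approximation):
z_β = d · √n - z_α
z_β = 0.17 · √16 - 1.282
z_β = 0.17 · 4.000 - 1.282
z_β = -0.602

Power = Φ(z_β) = Φ(-0.602) ≈ 0.274

Effect size d = 0.17 is very small by Cohen's convention (0.2/0.5/0.8).

Threshold: power ≥ 0.80 is conventionally adequate.
Power ≈ 0.27 → the study is underpowered (power < 0.80).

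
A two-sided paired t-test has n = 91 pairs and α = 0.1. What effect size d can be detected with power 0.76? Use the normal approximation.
d ≈ 0.25

Minimum detectable effect (paired t-test, normal approximation):
d = (z_{α/2} + z_β) / √n
d = (1.645 + 0.706) / √91
d = 2.351 / 9.539
d ≈ 0.25

By Cohen's convention (0.2 small / 0.5 medium / 0.8 large): small effect.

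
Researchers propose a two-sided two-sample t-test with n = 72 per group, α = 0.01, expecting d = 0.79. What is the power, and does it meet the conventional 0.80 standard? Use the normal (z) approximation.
Power ≈ 0.98; the study is adequately powered (power ≥ 0.80)

Power calculation (two-sample t-test, normal approximation):
z_β = d · √(n/2) - z_{α/2}
z_β = 0.79 · √(72/2) - 2.576
z_β = 0.79 · 6.000 - 2.576
z_β = 2.164

Power = Φ(z_β) = Φ(2.164) ≈ 0.985

Effect size d = 0.79 is medium by Cohen's convention (0.2/0.5/0.8).

Threshold: power ≥ 0.80 is conventionally adequate.
Power ≈ 0.98 → the study is adequately powered (power ≥ 0.80).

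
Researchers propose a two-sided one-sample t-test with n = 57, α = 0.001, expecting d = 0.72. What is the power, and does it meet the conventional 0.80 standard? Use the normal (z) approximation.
Power ≈ 0.98; the study is adequately powered (power ≥ 0.80)

Power calculation (one-sample t-test, normal approximation):
z_β = d · √n - z_{α/2}
z_β = 0.72 · √57 - 3.291
z_β = 0.72 · 7.550 - 3.291
z_β = 2.145

Power = Φ(z_β) = Φ(2.145) ≈ 0.984

Effect size d = 0.72 is medium by Cohen's convention (0.2/0.5/0.8).

Threshold: power ≥ 0.80 is conventionally adequate.
Power ≈ 0.98 → the study is adequately powered (power ≥ 0.80).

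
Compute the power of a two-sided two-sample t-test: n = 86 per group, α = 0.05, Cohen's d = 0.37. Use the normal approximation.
Power ≈ 0.68

Power calculation (two-sample t-test, normal approximation):
z_β = d · √(n/2) - z_{α/2}
z_β = 0.37 · √(86/2) - 1.960
z_β = 0.37 · 6.557 - 1.960
z_β = 0.466

Power = Φ(z_β) = Φ(0.466) ≈ 0.679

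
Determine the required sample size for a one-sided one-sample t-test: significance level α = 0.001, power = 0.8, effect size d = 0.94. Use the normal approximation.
n = 18

Sample size formula (one-sample t-test, normal approximation):
n = ((z_α + z_β) / d)²

z_α = 3.090 (for α = 0.001, one-sided)
z_β = 0.842 (for power = 0.8)
d = 0.94

n = ((3.090 + 0.842) / 0.94)²
n = (4.183)²
n ≈ 17.50
Round up to the next whole number: n = 18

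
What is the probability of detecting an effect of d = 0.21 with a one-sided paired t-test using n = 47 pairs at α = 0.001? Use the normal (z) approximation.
Power ≈ 0.05

Power calculation (paired t-test, normal approximation):
z_β = d · √n - z_α
z_β = 0.21 · √47 - 3.090
z_β = 0.21 · 6.856 - 3.090
z_β = -1.651

Power = Φ(z_β) = Φ(-1.651) ≈ 0.049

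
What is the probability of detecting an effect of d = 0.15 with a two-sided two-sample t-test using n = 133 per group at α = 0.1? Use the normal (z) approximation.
Power ≈ 0.34

Power calculation (two-sample t-test, normal approximation):
z_β = d · √(n/2) - z_{α/2}
z_β = 0.15 · √(133/2) - 1.645
z_β = 0.15 · 8.155 - 1.645
z_β = -0.422

Power = Φ(z_β) = Φ(-0.422) ≈ 0.337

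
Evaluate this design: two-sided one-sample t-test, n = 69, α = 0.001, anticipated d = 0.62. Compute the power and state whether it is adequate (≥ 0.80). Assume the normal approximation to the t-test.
Power ≈ 0.97; the study is adequately powered (power ≥ 0.80)

Power calculation (one-sample t-test, normal approximation):
z_β = d · √n - z_{α/2}
z_β = 0.62 · √69 - 3.291
z_β = 0.62 · 8.307 - 3.291
z_β = 1.860

Power = Φ(z_β) = Φ(1.860) ≈ 0.969

Effect size d = 0.62 is medium by Cohen's convention (0.2/0.5/0.8).

Threshold: power ≥ 0.80 is conventionally adequate.
Power ≈ 0.97 → the study is adequately powered (power ≥ 0.80).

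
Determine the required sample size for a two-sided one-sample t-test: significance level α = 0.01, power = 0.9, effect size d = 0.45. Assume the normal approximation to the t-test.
n = 74

Sample size formula (one-sample t-test, normal approximation):
n = ((z_{α/2} + z_β) / d)²

z_{α/2} = 2.576 (for α = 0.01, two-sided)
z_β = 1.282 (for power = 0.9)
d = 0.45

n = ((2.576 + 1.282) / 0.45)²
n = (8.573)²
n ≈ 73.50
Round up to the next whole number: n = 74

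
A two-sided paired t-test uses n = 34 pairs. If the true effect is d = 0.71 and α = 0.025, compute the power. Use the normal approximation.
Power ≈ 0.97

Power calculation (paired t-test, normal approximation):
z_β = d · √n - z_{α/2}
z_β = 0.71 · √34 - 2.241
z_β = 0.71 · 5.831 - 2.241
z_β = 1.899

Power = Φ(z_β) = Φ(1.899) ≈ 0.971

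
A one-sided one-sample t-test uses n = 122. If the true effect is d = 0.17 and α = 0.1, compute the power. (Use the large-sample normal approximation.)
Power ≈ 0.72

Power calculation (one-sample t-test, normal approximation):
z_β = d · √n - z_α
z_β = 0.17 · √122 - 1.282
z_β = 0.17 · 11.045 - 1.282
z_β = 0.596

Power = Φ(z_β) = Φ(0.596) ≈ 0.724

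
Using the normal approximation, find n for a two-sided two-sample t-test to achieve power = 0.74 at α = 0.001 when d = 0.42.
n = 176 per group

Sample size formula (two-sample t-test, normal approximation):
n = 2 · ((z_{α/2} + z_β) / d)²

z_{α/2} = 3.291 (for α = 0.001, two-sided)
z_β = 0.643 (for power = 0.74)
d = 0.42

n = 2 · ((3.291 + 0.643) / 0.42)²
n = 2 · (9.367)²
n ≈ 175.48
Round up to the next whole number: n = 176 per group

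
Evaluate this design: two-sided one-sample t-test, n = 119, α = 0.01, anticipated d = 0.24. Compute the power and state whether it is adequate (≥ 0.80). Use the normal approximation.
Power ≈ 0.52; the study is underpowered (power < 0.80)

Power calculation (one-sample t-test, normal approximation):
z_β = d · √n - z_{α/2}
z_β = 0.24 · √119 - 2.576
z_β = 0.24 · 10.909 - 2.576
z_β = 0.042

Power = Φ(z_β) = Φ(0.042) ≈ 0.517

Effect size d = 0.24 is small by Cohen's convention (0.2/0.5/0.8).

Threshold: power ≥ 0.80 is conventionally adequate.
Power ≈ 0.52 → the study is underpowered (power < 0.80).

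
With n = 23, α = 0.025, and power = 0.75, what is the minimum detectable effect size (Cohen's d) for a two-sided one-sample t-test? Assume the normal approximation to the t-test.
d ≈ 0.61

Minimum detectable effect (one-sample t-test, normal approximation):
d = (z_{α/2} + z_β) / √n
d = (2.241 + 0.674) / √23
d = 2.916 / 4.796
d ≈ 0.61

By Cohen's convention (0.2 small / 0.5 medium / 0.8 large): medium effect.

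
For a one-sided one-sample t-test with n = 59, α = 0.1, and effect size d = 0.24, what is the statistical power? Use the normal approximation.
Power ≈ 0.71

Power calculation (one-sample t-test, normal approximation):
z_β = d · √n - z_α
z_β = 0.24 · √59 - 1.282
z_β = 0.24 · 7.681 - 1.282
z_β = 0.562

Power = Φ(z_β) = Φ(0.562) ≈ 0.713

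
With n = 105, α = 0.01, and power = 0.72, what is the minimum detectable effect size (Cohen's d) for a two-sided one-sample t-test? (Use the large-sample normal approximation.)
d ≈ 0.31

Minimum detectable effect (one-sample t-test, normal approximation):
d = (z_{α/2} + z_β) / √n
d = (2.576 + 0.583) / √105
d = 3.159 / 10.247
d ≈ 0.31

By Cohen's convention (0.2 small / 0.5 medium / 0.8 large): small effect.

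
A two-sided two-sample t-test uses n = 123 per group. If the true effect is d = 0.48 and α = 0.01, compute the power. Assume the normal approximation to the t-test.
Power ≈ 0.88

Power calculation (two-sample t-test, normal approximation):
z_β = d · √(n/2) - z_{α/2}
z_β = 0.48 · √(123/2) - 2.576
z_β = 0.48 · 7.842 - 2.576
z_β = 1.188

Power = Φ(z_β) = Φ(1.188) ≈ 0.883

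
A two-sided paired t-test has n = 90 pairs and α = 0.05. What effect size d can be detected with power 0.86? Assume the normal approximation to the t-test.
d ≈ 0.32

Minimum detectable effect (paired t-test, normal approximation):
d = (z_{α/2} + z_β) / √n
d = (1.960 + 1.080) / √90
d = 3.040 / 9.487
d ≈ 0.32

By Cohen's convention (0.2 small / 0.5 medium / 0.8 large): small effect.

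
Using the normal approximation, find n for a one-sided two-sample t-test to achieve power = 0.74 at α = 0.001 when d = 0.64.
n = 69 per group

Sample size formula (two-sample t-test, normal approximation):
n = 2 · ((z_α + z_β) / d)²

z_α = 3.090 (for α = 0.001, one-sided)
z_β = 0.643 (for power = 0.74)
d = 0.64

n = 2 · ((3.090 + 0.643) / 0.64)²
n = 2 · (5.833)²
n ≈ 68.05
Round up to the next whole number: n = 69 per group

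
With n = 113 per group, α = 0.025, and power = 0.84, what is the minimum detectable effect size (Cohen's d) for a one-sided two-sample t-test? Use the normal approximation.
d ≈ 0.39

Minimum detectable effect (two-sample t-test, normal approximation):
d = (z_α + z_β) / √(n/2)
d = (1.960 + 0.994) / √(113/2)
d = 2.954 / 7.517
d ≈ 0.39

By Cohen's convention (0.2 small / 0.5 medium / 0.8 large): small effect.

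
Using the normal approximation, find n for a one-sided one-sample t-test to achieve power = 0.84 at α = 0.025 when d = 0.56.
n = 28

Sample size formula (one-sample t-test, normal approximation):
n = ((z_α + z_β) / d)²

z_α = 1.960 (for α = 0.025, one-sided)
z_β = 0.994 (for power = 0.84)
d = 0.56

n = ((1.960 + 0.994) / 0.56)²
n = (5.275)²
n ≈ 27.83
Round up to the next whole number: n = 28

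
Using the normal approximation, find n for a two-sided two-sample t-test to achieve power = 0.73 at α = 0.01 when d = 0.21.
n = 462 per group

Sample size formula (two-sample t-test, normal approximation):
n = 2 · ((z_{α/2} + z_β) / d)²

z_{α/2} = 2.576 (for α = 0.01, two-sided)
z_β = 0.613 (for power = 0.73)
d = 0.21

n = 2 · ((2.576 + 0.613) / 0.21)²
n = 2 · (15.186)²
n ≈ 461.23
Round up to the next whole number: n = 462 per group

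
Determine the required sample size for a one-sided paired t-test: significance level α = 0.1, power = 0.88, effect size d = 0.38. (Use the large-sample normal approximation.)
n = 42 pairs

Sample size formula (paired t-test, normal approximation):
n = ((z_α + z_β) / d)²

z_α = 1.282 (for α = 0.1, one-sided)
z_β = 1.175 (for power = 0.88)
d = 0.38

n = ((1.282 + 1.175) / 0.38)²
n = (6.466)²
n ≈ 41.81
Round up to the next whole number: n = 42 pairs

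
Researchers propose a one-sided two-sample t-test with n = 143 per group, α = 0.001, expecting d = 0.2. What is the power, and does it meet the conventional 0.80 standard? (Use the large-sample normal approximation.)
Power ≈ 0.08; the study is underpowered (power < 0.80)

Power calculation (two-sample t-test, normal approximation):
z_β = d · √(n/2) - z_α
z_β = 0.2 · √(143/2) - 3.090
z_β = 0.2 · 8.456 - 3.090
z_β = -1.399

Power = Φ(z_β) = Φ(-1.399) ≈ 0.081

Effect size d = 0.2 is small by Cohen's convention (0.2/0.5/0.8).

Threshold: power ≥ 0.80 is conventionally adequate.
Power ≈ 0.08 → the study is underpowered (power < 0.80).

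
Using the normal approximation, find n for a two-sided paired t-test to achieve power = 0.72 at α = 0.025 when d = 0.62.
n = 21 pairs

Sample size formula (paired t-test, normal approximation):
n = ((z_{α/2} + z_β) / d)²

z_{α/2} = 2.241 (for α = 0.025, two-sided)
z_β = 0.583 (for power = 0.72)
d = 0.62

n = ((2.241 + 0.583) / 0.62)²
n = (4.555)²
n ≈ 20.75
Round up to the next whole number: n = 21 pairs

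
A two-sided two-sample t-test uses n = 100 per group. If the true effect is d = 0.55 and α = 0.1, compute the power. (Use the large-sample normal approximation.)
Power ≈ 0.99

Power calculation (two-sample t-test, normal approximation):
z_β = d · √(n/2) - z_{α/2}
z_β = 0.55 · √(100/2) - 1.645
z_β = 0.55 · 7.071 - 1.645
z_β = 2.244

Power = Φ(z_β) = Φ(2.244) ≈ 0.988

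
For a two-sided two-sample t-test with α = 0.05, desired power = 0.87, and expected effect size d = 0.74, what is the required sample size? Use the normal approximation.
n = 35 per group

Sample size formula (two-sample t-test, normal approximation):
n = 2 · ((z_{α/2} + z_β) / d)²

z_{α/2} = 1.960 (for α = 0.05, two-sided)
z_β = 1.126 (for power = 0.87)
d = 0.74

n = 2 · ((1.960 + 1.126) / 0.74)²
n = 2 · (4.170)²
n ≈ 34.78
Round up to the next whole number: n = 35 per group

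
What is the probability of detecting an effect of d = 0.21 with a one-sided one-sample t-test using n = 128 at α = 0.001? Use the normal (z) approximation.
Power ≈ 0.24

Power calculation (one-sample t-test, normal approximation):
z_β = d · √n - z_α
z_β = 0.21 · √128 - 3.090
z_β = 0.21 · 11.314 - 3.090
z_β = -0.714

Power = Φ(z_β) = Φ(-0.714) ≈ 0.238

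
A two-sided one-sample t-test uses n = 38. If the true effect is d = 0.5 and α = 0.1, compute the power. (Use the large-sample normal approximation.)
Power ≈ 0.92

Power calculation (one-sample t-test, normal approximation):
z_β = d · √n - z_{α/2}
z_β = 0.5 · √38 - 1.645
z_β = 0.5 · 6.164 - 1.645
z_β = 1.437

Power = Φ(z_β) = Φ(1.437) ≈ 0.925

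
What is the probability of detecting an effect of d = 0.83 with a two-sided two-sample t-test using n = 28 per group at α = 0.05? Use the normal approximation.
Power ≈ 0.87

Power calculation (two-sample t-test, normal approximation):
z_β = d · √(n/2) - z_{α/2}
z_β = 0.83 · √(28/2) - 1.960
z_β = 0.83 · 3.742 - 1.960
z_β = 1.146

Power = Φ(z_β) = Φ(1.146) ≈ 0.874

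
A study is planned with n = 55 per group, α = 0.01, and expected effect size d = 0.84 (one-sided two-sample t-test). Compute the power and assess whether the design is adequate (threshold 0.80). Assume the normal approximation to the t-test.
Power ≈ 0.98; the study is adequately powered (power ≥ 0.80)

Power calculation (two-sample t-test, normal approximation):
z_β = d · √(n/2) - z_α
z_β = 0.84 · √(55/2) - 2.326
z_β = 0.84 · 5.244 - 2.326
z_β = 2.079

Power = Φ(z_β) = Φ(2.079) ≈ 0.981

Effect size d = 0.84 is large by Cohen's convention (0.2/0.5/0.8).

Threshold: power ≥ 0.80 is conventionally adequate.
Power ≈ 0.98 → the study is adequately powered (power ≥ 0.80).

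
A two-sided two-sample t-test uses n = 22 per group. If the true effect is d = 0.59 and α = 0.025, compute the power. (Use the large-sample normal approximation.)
Power ≈ 0.39

Power calculation (two-sample t-test, normal approximation):
z_β = d · √(n/2) - z_{α/2}
z_β = 0.59 · √(22/2) - 2.241
z_β = 0.59 · 3.317 - 2.241
z_β = -0.285

Power = Φ(z_β) = Φ(-0.285) ≈ 0.388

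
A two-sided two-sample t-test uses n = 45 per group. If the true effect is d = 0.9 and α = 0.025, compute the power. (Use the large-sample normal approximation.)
Power ≈ 0.98

Power calculation (two-sample t-test, normal approximation):
z_β = d · √(n/2) - z_{α/2}
z_β = 0.9 · √(45/2) - 2.241
z_β = 0.9 · 4.743 - 2.241
z_β = 2.028

Power = Φ(z_β) = Φ(2.028) ≈ 0.979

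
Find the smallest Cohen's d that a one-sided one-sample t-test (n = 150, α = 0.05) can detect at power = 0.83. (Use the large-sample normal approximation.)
d ≈ 0.21

Minimum detectable effect (one-sample t-test, normal approximation):
d = (z_α + z_β) / √n
d = (1.645 + 0.954) / √150
d = 2.599 / 12.247
d ≈ 0.21

By Cohen's convention (0.2 small / 0.5 medium / 0.8 large): small effect.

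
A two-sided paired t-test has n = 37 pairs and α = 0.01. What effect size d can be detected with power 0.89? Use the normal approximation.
d ≈ 0.63

Minimum detectable effect (paired t-test, normal approximation):
d = (z_{α/2} + z_β) / √n
d = (2.576 + 1.227) / √37
d = 3.802 / 6.083
d ≈ 0.63

By Cohen's convention (0.2 small / 0.5 medium / 0.8 large): medium effect.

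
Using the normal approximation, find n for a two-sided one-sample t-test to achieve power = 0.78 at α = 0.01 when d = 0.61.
n = 31

Sample size formula (one-sample t-test, normal approximation):
n = ((z_{α/2} + z_β) / d)²

z_{α/2} = 2.576 (for α = 0.01, two-sided)
z_β = 0.772 (for power = 0.78)
d = 0.61

n = ((2.576 + 0.772) / 0.61)²
n = (5.489)²
n ≈ 30.13
Round up to the next whole number: n = 31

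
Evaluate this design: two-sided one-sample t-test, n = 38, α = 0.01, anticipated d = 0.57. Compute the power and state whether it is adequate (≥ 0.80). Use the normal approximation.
Power ≈ 0.83; the study is adequately powered (power ≥ 0.80)

Power calculation (one-sample t-test, normal approximation):
z_β = d · √n - z_{α/2}
z_β = 0.57 · √38 - 2.576
z_β = 0.57 · 6.164 - 2.576
z_β = 0.938

Power = Φ(z_β) = Φ(0.938) ≈ 0.826

Effect size d = 0.57 is medium by Cohen's convention (0.2/0.5/0.8).

Threshold: power ≥ 0.80 is conventionally adequate.
Power ≈ 0.83 → the study is adequately powered (power ≥ 0.80).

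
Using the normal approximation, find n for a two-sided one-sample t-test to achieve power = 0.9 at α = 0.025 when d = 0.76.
n = 22

Sample size formula (one-sample t-test, normal approximation):
n = ((z_{α/2} + z_β) / d)²

z_{α/2} = 2.241 (for α = 0.025, two-sided)
z_β = 1.282 (for power = 0.9)
d = 0.76

n = ((2.241 + 1.282) / 0.76)²
n = (4.636)²
n ≈ 21.49
Round up to the next whole number: n = 22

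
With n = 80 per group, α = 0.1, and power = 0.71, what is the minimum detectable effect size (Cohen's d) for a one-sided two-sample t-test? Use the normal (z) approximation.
d ≈ 0.29

Minimum detectable effect (two-sample t-test, normal approximation):
d = (z_α + z_β) / √(n/2)
d = (1.282 + 0.553) / √(80/2)
d = 1.835 / 6.325
d ≈ 0.29

By Cohen's convention (0.2 small / 0.5 medium / 0.8 large): small effect.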